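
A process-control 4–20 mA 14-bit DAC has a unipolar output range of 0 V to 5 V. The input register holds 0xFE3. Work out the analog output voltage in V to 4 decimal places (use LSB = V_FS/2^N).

LSB = 5 V / 2^14 = 305.18 µV.
Code 0xFE3 = 4067 decimal.
V_out = 0 + 4067 × 0.000305176 V = 1.24115 V.

1.2411 V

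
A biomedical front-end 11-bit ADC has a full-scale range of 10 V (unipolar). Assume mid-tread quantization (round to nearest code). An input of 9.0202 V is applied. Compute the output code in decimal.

Full-scale span = 10 V; LSB = 10/2^11 = 4.883 mV.
(9.0202 − 0) / 0.00488281 = 1847.337 LSBs.
So the output code is 1847.

code 1847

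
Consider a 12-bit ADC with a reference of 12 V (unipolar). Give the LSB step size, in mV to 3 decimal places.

Full-scale span = 12 V.
LSB = 12 / 2^12 = 12 / 4096 = 0.00292969 V = 2.930 mV.

2.930 mV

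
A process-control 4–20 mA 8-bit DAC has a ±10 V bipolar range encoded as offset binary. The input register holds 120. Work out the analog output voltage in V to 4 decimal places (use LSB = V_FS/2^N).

-0.6250 V

LSB = 20 V / 2^8 = 78.125 mV.
V_out = (−10) + 120 × 0.078125 V = -0.625 V.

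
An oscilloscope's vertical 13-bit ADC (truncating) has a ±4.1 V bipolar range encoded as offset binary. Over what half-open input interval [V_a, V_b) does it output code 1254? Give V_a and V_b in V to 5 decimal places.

[-2.84478 V, -2.84377 V)

LSB = 8.2/2^13 = 1.001 mV.
V_a = V_low + 1254·LSB = -2.84478 V; V_b = V_low + 1255·LSB = -2.84377 V.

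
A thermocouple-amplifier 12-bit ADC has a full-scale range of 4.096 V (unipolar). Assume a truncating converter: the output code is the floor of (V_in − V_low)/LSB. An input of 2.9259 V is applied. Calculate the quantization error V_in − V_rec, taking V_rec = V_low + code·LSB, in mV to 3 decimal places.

0.900 mV

LSB = 4.096/2^12 = 1.000 mV.
(V_in − V_low)/LSB = (2.9259 − 0)/0.001 = 2925.9000 → code 2925 (floor).
Code 2925 maps back to 0 + 2925×0.001 V = 2.925 V.
V_in − V_rec = 0.0009 V = 0.900 mV.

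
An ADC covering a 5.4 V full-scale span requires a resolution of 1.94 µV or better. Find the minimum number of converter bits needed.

Number of steps required ≥ 5.4 V / 1.94 µV = 2783505.15.
Need 2^N ≥ 2783505.15; 2^21 = 2097152, 2^22 = 4194304.
Minimum N = 22.

22 bits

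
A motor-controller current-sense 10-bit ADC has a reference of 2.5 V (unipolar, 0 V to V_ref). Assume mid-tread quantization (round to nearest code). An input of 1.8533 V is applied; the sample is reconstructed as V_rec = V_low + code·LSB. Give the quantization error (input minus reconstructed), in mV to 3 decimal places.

LSB = 2.5/2^10 = 2.441 mV.
(1.8533 − 0)/0.00244141 = 759.1117; round gives code 759.
Reconstructed: 1.8530273 V.
Error = 1.8533 − 1.8530273 = 0.000272656 V = 0.273 mV.

0.273 mV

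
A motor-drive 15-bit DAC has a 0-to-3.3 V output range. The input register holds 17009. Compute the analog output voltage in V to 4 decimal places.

1.7129 V

LSB = 3.3 V / 2^15 = 100.71 µV.
V_out = 0 + 17009 × 0.000100708 V = 1.71294 V.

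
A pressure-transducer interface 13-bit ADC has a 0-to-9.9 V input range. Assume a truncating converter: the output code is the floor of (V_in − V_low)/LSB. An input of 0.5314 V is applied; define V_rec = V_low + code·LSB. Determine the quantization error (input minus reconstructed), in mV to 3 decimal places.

0.870 mV

LSB = 9.9/2^13 = 1.208 mV.
(0.5314 − 0)/0.0012085 = 439.7201; ⌊·⌋ gives code 439.
Reconstructed: 0.53052979 V.
V_in − V_rec = 0.000870215 V = 0.870 mV.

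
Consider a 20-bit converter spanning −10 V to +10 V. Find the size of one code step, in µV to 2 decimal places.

Full-scale span = 20 V.
LSB = 20 / 2^20 = 20 / 1048576 = 1.90735e-05 V = 19.07 µV.

19.07 µV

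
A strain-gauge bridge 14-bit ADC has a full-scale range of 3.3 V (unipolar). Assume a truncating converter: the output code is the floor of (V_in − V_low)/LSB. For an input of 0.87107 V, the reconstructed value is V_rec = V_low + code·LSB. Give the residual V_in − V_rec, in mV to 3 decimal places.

Step size: 3.3 V ÷ 2^14 = 201.42 µV.
(V_in − V_low)/LSB = (0.87107 − 0)/0.000201416 = 4324.7306 → code 4324 (floor).
V_rec = 0 + 4324·0.000201416 = 0.87092285 V.
Difference: 0.000147148 V → 0.147 mV.

0.147 mV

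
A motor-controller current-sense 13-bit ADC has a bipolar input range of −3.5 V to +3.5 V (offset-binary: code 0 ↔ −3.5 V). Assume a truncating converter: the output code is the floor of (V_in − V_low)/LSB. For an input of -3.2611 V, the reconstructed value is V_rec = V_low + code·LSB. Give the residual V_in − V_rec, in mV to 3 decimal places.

0.497 mV

One LSB is 7 V / 8192 = 0.854 mV.
(-3.2611 − (−3.5))/0.000854492 = 279.5813; ⌊·⌋ gives code 279.
V_rec = (−3.5) + 279·0.000854492 = -3.2615967 V.
Difference: 0.00049668 V → 0.497 mV.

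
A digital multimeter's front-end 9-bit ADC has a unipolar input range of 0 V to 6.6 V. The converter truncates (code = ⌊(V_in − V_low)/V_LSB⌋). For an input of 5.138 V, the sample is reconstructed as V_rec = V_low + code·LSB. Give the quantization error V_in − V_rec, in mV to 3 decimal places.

7.531 mV

LSB = 6.6/2^9 = 12.891 mV.
(5.138 − 0)/0.0128906 = 398.5842; ⌊·⌋ gives code 398.
Reconstructed: 5.1304688 V.
Error = 5.138 − 5.1304688 = 0.00753125 V = 7.531 mV.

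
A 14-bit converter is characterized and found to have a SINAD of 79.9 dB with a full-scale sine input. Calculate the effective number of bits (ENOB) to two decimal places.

12.98 bits

ENOB = (SINAD − 1.76) / 6.02 = (79.9 − 1.76)/6.02 = 12.980.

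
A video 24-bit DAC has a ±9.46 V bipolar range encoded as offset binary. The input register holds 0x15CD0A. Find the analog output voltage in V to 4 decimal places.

-7.8488 V

LSB = 18.92 V / 2^24 = 1.13 µV.
Code 0x15CD0A = 1428746 decimal.
V_out = (−9.46) + 1428746 × 1.12772e-06 V = -7.84877 V.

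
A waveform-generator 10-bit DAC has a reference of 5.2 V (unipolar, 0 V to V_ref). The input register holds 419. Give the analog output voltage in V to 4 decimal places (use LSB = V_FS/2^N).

LSB = 5.2 V / 2^10 = 5.078 mV.
V_out = 0 + 419 × 0.00507813 V = 2.12773 V.

2.1277 V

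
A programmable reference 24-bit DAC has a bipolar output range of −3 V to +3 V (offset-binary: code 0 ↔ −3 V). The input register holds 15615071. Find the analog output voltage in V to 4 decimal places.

2.5844 V

LSB = 6 V / 2^24 = 0.36 µV.
V_out = (−3) + 15615071 × 3.57628e-07 V = 2.58438 V.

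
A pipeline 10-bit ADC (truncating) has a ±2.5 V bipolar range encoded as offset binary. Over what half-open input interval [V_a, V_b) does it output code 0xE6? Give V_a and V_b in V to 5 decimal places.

[-1.37695 V, -1.37207 V)

LSB = 5/2^10 = 4.883 mV.
Code 0xE6 = 230 decimal.
V_a = V_low + 230·LSB = -1.37695 V; V_b = V_low + 231·LSB = -1.37207 V.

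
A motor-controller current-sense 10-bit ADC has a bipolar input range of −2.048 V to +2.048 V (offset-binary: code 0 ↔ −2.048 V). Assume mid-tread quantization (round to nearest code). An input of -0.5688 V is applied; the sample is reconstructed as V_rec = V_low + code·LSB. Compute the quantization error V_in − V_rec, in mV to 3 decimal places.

Step size: 4.096 V ÷ 2^10 = 4.000 mV.
Scaled input = 369.8000 LSBs, so code = 370.
Reconstructed: -0.568 V.
Error = -0.5688 − (−0.568) = -0.0008 V = -0.800 mV.

-0.800 mV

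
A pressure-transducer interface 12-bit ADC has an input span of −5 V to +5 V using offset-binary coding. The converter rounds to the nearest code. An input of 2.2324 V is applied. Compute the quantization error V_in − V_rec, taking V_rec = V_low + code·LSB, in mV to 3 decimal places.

0.955 mV

Step size: 10 V ÷ 2^12 = 2.441 mV.
Scaled input = 2962.3910 LSBs, so code = 2962.
Reconstructed: 2.2314453 V.
Difference: 0.000954688 V → 0.955 mV.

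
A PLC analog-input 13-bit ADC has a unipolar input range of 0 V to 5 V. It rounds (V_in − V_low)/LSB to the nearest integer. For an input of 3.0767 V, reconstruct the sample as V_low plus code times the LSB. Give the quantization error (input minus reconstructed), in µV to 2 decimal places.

One LSB is 5 V / 8192 = 0.610 mV.
Scaled input = 5040.8653 LSBs, so code = 5041.
Reconstructed: 3.0767822 V.
V_in − V_rec = -8.22266e-05 V = -82.23 µV.

-82.23 µV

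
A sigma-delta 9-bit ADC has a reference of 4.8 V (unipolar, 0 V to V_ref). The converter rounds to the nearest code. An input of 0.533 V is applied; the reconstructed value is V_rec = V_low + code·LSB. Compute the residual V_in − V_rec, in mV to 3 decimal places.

-1.375 mV

LSB = 4.8/2^9 = 9.375 mV.
(0.533 − 0)/0.009375 = 56.8533; round gives code 57.
V_rec = 0 + 57·0.009375 = 0.534375 V.
V_in − V_rec = -0.001375 V = -1.375 mV.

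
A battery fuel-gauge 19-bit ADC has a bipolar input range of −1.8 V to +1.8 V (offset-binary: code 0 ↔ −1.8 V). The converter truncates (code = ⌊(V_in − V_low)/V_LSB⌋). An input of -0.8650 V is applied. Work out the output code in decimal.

code 136169

LSB = 3.6 V / 524288 = 6.87 µV.
(-0.8650 − (−1.8)) / 6.86646e-06 = 136169.244 LSBs.
Floor → code 136169.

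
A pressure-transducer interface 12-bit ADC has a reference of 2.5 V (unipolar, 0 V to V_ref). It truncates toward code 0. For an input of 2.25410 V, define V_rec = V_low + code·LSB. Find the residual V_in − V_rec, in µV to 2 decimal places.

Step size: 2.5 V ÷ 2^12 = 0.610 mV.
(2.25410 − 0)/0.000610352 = 3693.1174; ⌊·⌋ gives code 3693.
Code 3693 maps back to 0 + 3693×0.000610352 V = 2.2540283 V.
V_in − V_rec = 7.16797e-05 V = 71.68 µV.

71.68 µV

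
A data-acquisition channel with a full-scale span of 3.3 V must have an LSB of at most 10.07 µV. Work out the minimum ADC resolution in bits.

Number of steps required ≥ 3.3 V / 10.07 µV = 327706.06.
Need 2^N ≥ 327706.06; 2^18 = 262144, 2^19 = 524288.
Minimum N = 19.

19 bits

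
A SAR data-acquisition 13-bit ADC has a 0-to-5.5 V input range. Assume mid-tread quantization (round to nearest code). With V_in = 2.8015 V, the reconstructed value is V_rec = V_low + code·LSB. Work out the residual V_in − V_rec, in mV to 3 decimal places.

-0.197 mV

One LSB is 5.5 V / 8192 = 0.671 mV.
(2.8015 − 0)/0.000671387 = 4172.7069; round gives code 4173.
Code 4173 maps back to 0 + 4173×0.000671387 V = 2.8016968 V.
V_in − V_rec = -0.000196777 V = -0.197 mV.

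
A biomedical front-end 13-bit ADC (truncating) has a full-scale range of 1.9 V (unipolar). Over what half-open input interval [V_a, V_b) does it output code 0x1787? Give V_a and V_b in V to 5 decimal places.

LSB = 1.9/2^13 = 231.93 µV.
Code 0x1787 = 6023 decimal.
V_a = V_low + 6023·LSB = 1.39694 V; V_b = V_low + 6024·LSB = 1.39717 V.

[1.39694 V, 1.39717 V)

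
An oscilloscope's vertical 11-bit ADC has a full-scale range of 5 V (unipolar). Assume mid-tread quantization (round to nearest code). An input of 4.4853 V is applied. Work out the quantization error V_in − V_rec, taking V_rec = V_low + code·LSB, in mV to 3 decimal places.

One LSB is 5 V / 2048 = 2.441 mV.
(4.4853 − 0)/0.00244141 = 1837.1789; round gives code 1837.
Code 1837 maps back to 0 + 1837×0.00244141 V = 4.4848633 V.
V_in − V_rec = 0.000436719 V = 0.437 mV.

0.437 mV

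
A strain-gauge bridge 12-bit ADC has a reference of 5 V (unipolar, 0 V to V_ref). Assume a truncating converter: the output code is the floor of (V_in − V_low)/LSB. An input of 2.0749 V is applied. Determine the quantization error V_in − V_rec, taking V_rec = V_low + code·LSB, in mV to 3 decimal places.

One LSB is 5 V / 4096 = 1.221 mV.
(2.0749 − 0)/0.0012207 = 1699.7581; ⌊·⌋ gives code 1699.
Reconstructed: 2.0739746 V.
V_in − V_rec = 0.000925391 V = 0.925 mV.

0.925 mV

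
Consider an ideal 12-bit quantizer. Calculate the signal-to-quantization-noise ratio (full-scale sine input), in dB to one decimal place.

SNR ≈ 6.02·N + 1.76 dB = 6.02·12 + 1.76 = 74.00 dB.

74.0 dB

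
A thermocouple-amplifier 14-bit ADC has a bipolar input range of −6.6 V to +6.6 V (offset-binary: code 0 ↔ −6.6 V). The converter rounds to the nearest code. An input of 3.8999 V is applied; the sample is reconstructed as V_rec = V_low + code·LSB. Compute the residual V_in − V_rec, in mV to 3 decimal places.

One LSB is 13.2 V / 16384 = 0.806 mV.
(3.8999 − (−6.6))/0.000805664 = 13032.6032; round gives code 13033.
Reconstructed: 3.9002197 V.
Difference: -0.000319727 V → -0.320 mV.

-0.320 mV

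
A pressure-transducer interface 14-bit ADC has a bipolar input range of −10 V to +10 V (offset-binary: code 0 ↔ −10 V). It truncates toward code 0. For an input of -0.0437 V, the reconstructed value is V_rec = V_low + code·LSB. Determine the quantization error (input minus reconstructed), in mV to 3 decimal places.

0.245 mV

LSB = 20/2^14 = 1.221 mV.
(-0.0437 − (−10))/0.0012207 = 8156.2010; ⌊·⌋ gives code 8156.
Code 8156 maps back to (−10) + 8156×0.0012207 V = -0.043945312 V.
Difference: 0.000245312 V → 0.245 mV.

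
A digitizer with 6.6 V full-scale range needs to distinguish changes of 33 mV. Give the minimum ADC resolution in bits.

Number of steps required ≥ 6.6 V / 33 mV = 200.00.
Need 2^N ≥ 200.00; 2^7 = 128, 2^8 = 256.
Minimum N = 8.

8 bits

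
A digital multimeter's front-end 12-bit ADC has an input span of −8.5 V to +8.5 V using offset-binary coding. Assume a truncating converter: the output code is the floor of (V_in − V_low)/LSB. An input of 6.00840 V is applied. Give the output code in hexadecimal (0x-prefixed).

code 0xDA7 (decimal 3495)

LSB = 17 V / 4096 = 4.150 mV.
Input sits at 3495.671 steps above V_low.
Floor → code 3495.
In hexadecimal (0x-prefixed): 0xDA7.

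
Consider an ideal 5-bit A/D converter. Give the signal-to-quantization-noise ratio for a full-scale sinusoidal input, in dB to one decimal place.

31.9 dB

SNR ≈ 6.02·N + 1.76 dB = 6.02·5 + 1.76 = 31.86 dB.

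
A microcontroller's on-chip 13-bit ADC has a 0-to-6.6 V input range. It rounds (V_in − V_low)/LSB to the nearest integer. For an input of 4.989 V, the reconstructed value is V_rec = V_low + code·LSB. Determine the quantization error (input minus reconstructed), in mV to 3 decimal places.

One LSB is 6.6 V / 8192 = 0.806 mV.
Scaled input = 6192.4073 LSBs, so code = 6192.
Code 6192 maps back to 0 + 6192×0.000805664 V = 4.9886719 V.
Difference: 0.000328125 V → 0.328 mV.

0.328 mV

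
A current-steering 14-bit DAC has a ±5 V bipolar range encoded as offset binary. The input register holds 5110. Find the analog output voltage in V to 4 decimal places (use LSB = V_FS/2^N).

-1.8811 V

LSB = 10 V / 2^14 = 0.610 mV.
V_out = (−5) + 5110 × 0.000610352 V = -1.8811 V.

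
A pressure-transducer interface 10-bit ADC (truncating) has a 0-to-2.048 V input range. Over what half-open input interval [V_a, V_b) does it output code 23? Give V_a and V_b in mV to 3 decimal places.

LSB = 2.048/2^10 = 2.000 mV.
V_a = V_low + 23·LSB = 0.046 V; V_b = V_low + 24·LSB = 0.048 V.

[46.000 mV, 48.000 mV)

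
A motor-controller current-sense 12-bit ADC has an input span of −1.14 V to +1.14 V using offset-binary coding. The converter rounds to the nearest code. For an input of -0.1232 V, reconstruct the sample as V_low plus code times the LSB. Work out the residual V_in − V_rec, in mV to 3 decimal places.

One LSB is 2.28 V / 4096 = 0.557 mV.
Scaled input = 1826.6723 LSBs, so code = 1827.
Code 1827 maps back to (−1.14) + 1827×0.000556641 V = -0.12301758 V.
Difference: -0.000182422 V → -0.182 mV.

-0.182 mV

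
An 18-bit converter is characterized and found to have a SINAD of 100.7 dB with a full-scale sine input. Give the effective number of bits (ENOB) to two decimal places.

16.44 bits

ENOB = (SINAD − 1.76) / 6.02 = (100.7 − 1.76)/6.02 = 16.435.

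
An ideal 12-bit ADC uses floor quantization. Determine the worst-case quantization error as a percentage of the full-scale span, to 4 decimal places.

Truncating → worst-case error = 1 LSB = V_FS/2^12, so 100/4096 = 0.0244141 % of full scale.

0.0244 %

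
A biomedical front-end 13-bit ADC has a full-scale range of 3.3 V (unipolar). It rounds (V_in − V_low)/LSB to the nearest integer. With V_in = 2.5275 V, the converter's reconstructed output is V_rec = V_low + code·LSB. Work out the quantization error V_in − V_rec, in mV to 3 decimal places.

One LSB is 3.3 V / 8192 = 402.83 µV.
(V_in − V_low)/LSB = (2.5275 − 0)/0.000402832 = 6274.3273 → code 6274 (round).
Reconstructed: 2.5273682 V.
V_in − V_rec = 0.000131836 V = 0.132 mV.

0.132 mV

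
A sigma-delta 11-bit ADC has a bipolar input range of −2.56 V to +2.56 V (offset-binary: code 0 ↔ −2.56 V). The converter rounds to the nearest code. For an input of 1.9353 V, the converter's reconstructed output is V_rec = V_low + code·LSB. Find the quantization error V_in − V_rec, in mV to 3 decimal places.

0.300 mV

One LSB is 5.12 V / 2048 = 2.500 mV.
(V_in − V_low)/LSB = (1.9353 − (−2.56))/0.0025 = 1798.1200 → code 1798 (round).
Code 1798 maps back to (−2.56) + 1798×0.0025 V = 1.935 V.
Difference: 0.0003 V → 0.300 mV.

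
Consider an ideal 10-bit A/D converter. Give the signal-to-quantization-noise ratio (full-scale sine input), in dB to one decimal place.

62.0 dB

SNR ≈ 6.02·N + 1.76 dB = 6.02·10 + 1.76 = 61.96 dB.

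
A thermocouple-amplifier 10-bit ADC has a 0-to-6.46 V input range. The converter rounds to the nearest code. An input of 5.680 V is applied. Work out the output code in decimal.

code 900

Full-scale span = 6.46 V; LSB = 6.46/2^10 = 6.309 mV.
Input sits at 900.359 steps above V_low.
Round → code 900.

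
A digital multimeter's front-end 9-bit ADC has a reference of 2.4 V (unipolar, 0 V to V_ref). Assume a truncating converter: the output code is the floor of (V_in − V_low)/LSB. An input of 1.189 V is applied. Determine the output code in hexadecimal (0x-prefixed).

code 0xFD (decimal 253)

With 512 levels over 2.4 V, one step is 4.688 mV.
(V_in − V_low)/LSB = (1.189 − 0) / 0.0046875 = 253.653.
⌊·⌋(253.653) = 253.
In hexadecimal (0x-prefixed): 0xFD.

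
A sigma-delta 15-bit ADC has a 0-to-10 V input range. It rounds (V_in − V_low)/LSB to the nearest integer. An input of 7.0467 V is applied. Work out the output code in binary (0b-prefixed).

code 0b101101000110011 (decimal 23091)

With 32768 levels over 10 V, one step is 305.18 µV.
Input sits at 23090.627 steps above V_low.
So the output code is 23091.
In binary (0b-prefixed): 0b101101000110011.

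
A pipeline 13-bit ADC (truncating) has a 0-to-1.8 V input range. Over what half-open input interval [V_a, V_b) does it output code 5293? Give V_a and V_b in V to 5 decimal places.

LSB = 1.8/2^13 = 219.73 µV.
V_a = V_low + 5293·LSB = 1.16301 V; V_b = V_low + 5294·LSB = 1.16323 V.

[1.16301 V, 1.16323 V)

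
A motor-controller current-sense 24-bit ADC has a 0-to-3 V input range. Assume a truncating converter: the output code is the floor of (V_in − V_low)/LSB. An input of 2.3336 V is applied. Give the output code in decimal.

Full-scale span = 3 V; LSB = 3/2^24 = 0.18 µV.
(V_in − V_low)/LSB = (2.3336 − 0) / 1.78814e-07 = 13050437.086.
Floor → code 13050437.

code 13050437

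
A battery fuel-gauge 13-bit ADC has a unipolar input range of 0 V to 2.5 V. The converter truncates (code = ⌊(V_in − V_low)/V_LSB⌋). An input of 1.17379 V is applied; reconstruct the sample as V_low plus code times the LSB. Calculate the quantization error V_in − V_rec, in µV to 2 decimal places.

LSB = 2.5/2^13 = 305.18 µV.
(V_in − V_low)/LSB = (1.17379 − 0)/0.000305176 = 3846.2751 → code 3846 (floor).
Code 3846 maps back to 0 + 3846×0.000305176 V = 1.1737061 V.
V_in − V_rec = 8.39453e-05 V = 83.95 µV.

83.95 µV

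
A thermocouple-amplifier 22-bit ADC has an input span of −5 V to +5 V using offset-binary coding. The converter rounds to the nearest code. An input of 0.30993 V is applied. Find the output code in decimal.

LSB = 10 V / 4194304 = 2.38 µV.
(V_in − V_low)/LSB = (0.30993 − (−5)) / 2.38419e-06 = 2227146.064.
round(2227146.064) = 2227146.

code 2227146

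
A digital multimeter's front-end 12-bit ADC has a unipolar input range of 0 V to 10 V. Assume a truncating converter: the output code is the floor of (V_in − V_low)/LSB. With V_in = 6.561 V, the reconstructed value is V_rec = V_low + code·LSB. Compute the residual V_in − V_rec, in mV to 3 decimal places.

One LSB is 10 V / 4096 = 2.441 mV.
(V_in − V_low)/LSB = (6.561 − 0)/0.00244141 = 2687.3856 → code 2687 (floor).
Reconstructed: 6.5600586 V.
Error = 6.561 − 6.5600586 = 0.000941406 V = 0.941 mV.

0.941 mV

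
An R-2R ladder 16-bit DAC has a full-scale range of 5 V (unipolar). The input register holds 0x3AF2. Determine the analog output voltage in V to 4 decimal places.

1.1513 V

LSB = 5 V / 2^16 = 76.29 µV.
Code 0x3AF2 = 15090 decimal.
V_out = 0 + 15090 × 7.62939e-05 V = 1.15128 V.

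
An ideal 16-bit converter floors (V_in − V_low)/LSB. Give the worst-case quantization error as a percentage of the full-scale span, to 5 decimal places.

Truncating → worst-case error = 1 LSB = V_FS/2^16, so 100/65536 = 0.00152588 % of full scale.

0.00153 %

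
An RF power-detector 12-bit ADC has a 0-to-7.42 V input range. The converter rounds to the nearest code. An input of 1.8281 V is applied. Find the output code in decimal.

code 1009

With 4096 levels over 7.42 V, one step is 1.812 mV.
Input sits at 1009.151 steps above V_low.
Round → code 1009.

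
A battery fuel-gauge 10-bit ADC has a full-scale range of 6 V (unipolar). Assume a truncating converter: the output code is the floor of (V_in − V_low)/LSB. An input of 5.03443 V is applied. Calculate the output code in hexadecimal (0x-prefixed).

LSB = 6 V / 1024 = 5.859 mV.
Input sits at 859.209 steps above V_low.
⌊·⌋(859.209) = 859.
In hexadecimal (0x-prefixed): 0x35B.

code 0x35B (decimal 859)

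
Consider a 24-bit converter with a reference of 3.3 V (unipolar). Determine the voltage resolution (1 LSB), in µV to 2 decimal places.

Full-scale span = 3.3 V.
LSB = 3.3 / 2^24 = 3.3 / 16777216 = 1.96695e-07 V = 0.20 µV.

0.20 µV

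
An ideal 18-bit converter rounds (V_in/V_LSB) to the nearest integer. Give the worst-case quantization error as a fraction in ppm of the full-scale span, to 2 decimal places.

Rounding → worst-case error = ½ LSB = V_FS/2^19, so 1e+06/524288 = 1.90735 ppm of full scale.

1.91 ppm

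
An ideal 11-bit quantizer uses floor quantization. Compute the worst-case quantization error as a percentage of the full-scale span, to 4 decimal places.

Truncating → worst-case error = 1 LSB = V_FS/2^11, so 100/2048 = 0.0488281 % of full scale.

0.0488 %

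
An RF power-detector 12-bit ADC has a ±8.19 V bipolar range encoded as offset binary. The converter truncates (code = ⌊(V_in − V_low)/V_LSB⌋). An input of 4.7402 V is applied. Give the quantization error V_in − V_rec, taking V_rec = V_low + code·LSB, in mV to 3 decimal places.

Step size: 16.38 V ÷ 2^12 = 3.999 mV.
(V_in − V_low)/LSB = (4.7402 − (−8.19))/0.00399902 = 3233.3394 → code 3233 (floor).
V_rec = (−8.19) + 3233·0.00399902 = 4.7388428 V.
Difference: 0.00135723 V → 1.357 mV.

1.357 mV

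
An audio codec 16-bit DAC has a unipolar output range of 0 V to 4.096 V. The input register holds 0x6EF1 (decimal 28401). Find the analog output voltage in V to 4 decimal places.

LSB = 4.096 V / 2^16 = 62.50 µV.
Code 0x6EF1 = 28401 decimal.
V_out = 0 + 28401 × 6.25e-05 V = 1.77506 V.

1.7751 V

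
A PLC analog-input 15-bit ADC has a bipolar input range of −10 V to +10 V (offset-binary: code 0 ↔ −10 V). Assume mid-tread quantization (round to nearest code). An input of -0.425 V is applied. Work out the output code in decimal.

code 15688

With 32768 levels over 20 V, one step is 0.610 mV.
(-0.425 − (−10)) / 0.000610352 = 15687.680 LSBs.
round(15687.680) = 15688.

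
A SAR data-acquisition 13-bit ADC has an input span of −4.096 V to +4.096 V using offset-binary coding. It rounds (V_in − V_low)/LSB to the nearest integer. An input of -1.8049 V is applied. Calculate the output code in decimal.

Full-scale span = 8.192 V; LSB = 8.192/2^13 = 1.000 mV.
(V_in − V_low)/LSB = (-1.8049 − (−4.096)) / 0.001 = 2291.100.
So the output code is 2291.

code 2291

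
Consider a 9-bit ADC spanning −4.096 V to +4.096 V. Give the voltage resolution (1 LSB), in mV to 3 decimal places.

16.000 mV

Full-scale span = 8.192 V.
LSB = 8.192 / 2^9 = 8.192 / 512 = 0.016 V = 16.000 mV.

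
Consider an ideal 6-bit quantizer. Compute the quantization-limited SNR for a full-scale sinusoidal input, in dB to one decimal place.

37.9 dB

SNR ≈ 6.02·N + 1.76 dB = 6.02·6 + 1.76 = 37.88 dB.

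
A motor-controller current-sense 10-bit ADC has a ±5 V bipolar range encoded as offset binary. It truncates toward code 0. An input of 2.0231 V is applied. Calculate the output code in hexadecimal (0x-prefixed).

With 1024 levels over 10 V, one step is 9.766 mV.
(V_in − V_low)/LSB = (2.0231 − (−5)) / 0.00976562 = 719.165.
Floor → code 719.
In hexadecimal (0x-prefixed): 0x2CF.

code 0x2CF (decimal 719)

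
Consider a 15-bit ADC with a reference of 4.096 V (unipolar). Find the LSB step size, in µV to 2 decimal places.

125.00 µV

Full-scale span = 4.096 V.
LSB = 4.096 / 2^15 = 4.096 / 32768 = 0.000125 V = 125.00 µV.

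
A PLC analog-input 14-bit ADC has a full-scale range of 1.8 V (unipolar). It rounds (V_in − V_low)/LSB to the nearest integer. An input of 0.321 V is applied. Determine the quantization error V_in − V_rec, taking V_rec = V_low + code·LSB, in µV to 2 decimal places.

-20.51 µV

One LSB is 1.8 V / 16384 = 109.86 µV.
Scaled input = 2921.8133 LSBs, so code = 2922.
Reconstructed: 0.32102051 V.
Difference: -2.05078e-05 V → -20.51 µV.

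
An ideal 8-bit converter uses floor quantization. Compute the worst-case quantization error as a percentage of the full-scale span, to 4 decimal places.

0.3906 %

Truncating → worst-case error = 1 LSB = V_FS/2^8, so 100/256 = 0.390625 % of full scale.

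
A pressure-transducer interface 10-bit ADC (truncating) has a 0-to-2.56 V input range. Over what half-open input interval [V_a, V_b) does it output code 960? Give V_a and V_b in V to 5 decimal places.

[2.40000 V, 2.40250 V)

LSB = 2.56/2^10 = 2.500 mV.
V_a = V_low + 960·LSB = 2.4 V; V_b = V_low + 961·LSB = 2.4025 V.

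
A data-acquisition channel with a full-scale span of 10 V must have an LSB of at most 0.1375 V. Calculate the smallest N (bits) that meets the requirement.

7 bits

Number of steps required ≥ 10 V / 0.1375 V = 72.73.
Need 2^N ≥ 72.73; 2^6 = 64, 2^7 = 128.
Minimum N = 7.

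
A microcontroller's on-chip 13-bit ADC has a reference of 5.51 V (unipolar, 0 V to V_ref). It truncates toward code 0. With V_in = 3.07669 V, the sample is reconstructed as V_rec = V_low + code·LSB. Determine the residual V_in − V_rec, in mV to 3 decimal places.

LSB = 5.51/2^13 = 0.673 mV.
(3.07669 − 0)/0.000672607 = 4574.2730; ⌊·⌋ gives code 4574.
Reconstructed: 3.0765063 V.
Difference: 0.000183652 V → 0.184 mV.

0.184 mV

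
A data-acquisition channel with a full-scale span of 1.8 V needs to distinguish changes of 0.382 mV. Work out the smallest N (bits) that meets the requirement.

13 bits

Number of steps required ≥ 1.8 V / 0.382 mV = 4712.04.
Need 2^N ≥ 4712.04; 2^12 = 4096, 2^13 = 8192.
Minimum N = 13.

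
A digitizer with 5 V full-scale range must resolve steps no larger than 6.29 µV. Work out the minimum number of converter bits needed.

Number of steps required ≥ 5 V / 6.29 µV = 794912.56.
Need 2^N ≥ 794912.56; 2^19 = 524288, 2^20 = 1048576.
Minimum N = 20.

20 bits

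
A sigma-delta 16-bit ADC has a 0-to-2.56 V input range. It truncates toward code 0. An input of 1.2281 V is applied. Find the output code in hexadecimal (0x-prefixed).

code 0x7ACF (decimal 31439)

LSB = 2.56 V / 65536 = 39.06 µV.
(1.2281 − 0) / 3.90625e-05 = 31439.360 LSBs.
So the output code is 31439.
In hexadecimal (0x-prefixed): 0x7ACF.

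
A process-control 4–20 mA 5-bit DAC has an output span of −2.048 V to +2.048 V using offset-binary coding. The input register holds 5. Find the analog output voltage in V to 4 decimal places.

-1.4080 V

LSB = 4.096 V / 2^5 = 128.000 mV.
V_out = (−2.048) + 5 × 0.128 V = -1.408 V.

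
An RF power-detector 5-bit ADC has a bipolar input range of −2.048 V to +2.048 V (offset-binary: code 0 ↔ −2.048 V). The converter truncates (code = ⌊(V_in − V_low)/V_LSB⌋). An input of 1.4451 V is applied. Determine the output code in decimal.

Full-scale span = 4.096 V; LSB = 4.096/2^5 = 128.000 mV.
(V_in − V_low)/LSB = (1.4451 − (−2.048)) / 0.128 = 27.290.
Floor → code 27.

code 27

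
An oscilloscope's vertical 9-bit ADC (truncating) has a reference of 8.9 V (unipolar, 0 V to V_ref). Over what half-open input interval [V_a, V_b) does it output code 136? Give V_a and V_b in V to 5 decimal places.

[2.36406 V, 2.38145 V)

LSB = 8.9/2^9 = 17.383 mV.
V_a = V_low + 136·LSB = 2.36406 V; V_b = V_low + 137·LSB = 2.38145 V.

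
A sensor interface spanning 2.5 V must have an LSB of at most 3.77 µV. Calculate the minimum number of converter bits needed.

Number of steps required ≥ 2.5 V / 3.77 µV = 663129.97.
Need 2^N ≥ 663129.97; 2^19 = 524288, 2^20 = 1048576.
Minimum N = 20.

20 bits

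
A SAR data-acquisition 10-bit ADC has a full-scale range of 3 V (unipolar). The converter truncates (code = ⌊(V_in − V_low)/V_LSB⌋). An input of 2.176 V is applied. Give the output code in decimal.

LSB = 3 V / 1024 = 2.930 mV.
(V_in − V_low)/LSB = (2.176 − 0) / 0.00292969 = 742.741.
⌊·⌋(742.741) = 742.

code 742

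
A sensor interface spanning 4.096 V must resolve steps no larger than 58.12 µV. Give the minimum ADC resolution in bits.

Number of steps required ≥ 4.096 V / 58.12 µV = 70474.88.
Need 2^N ≥ 70474.88; 2^16 = 65536, 2^17 = 131072.
Minimum N = 17.

17 bits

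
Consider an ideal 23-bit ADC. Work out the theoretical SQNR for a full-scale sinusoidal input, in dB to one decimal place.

140.2 dB

SNR ≈ 6.02·N + 1.76 dB = 6.02·23 + 1.76 = 140.22 dB.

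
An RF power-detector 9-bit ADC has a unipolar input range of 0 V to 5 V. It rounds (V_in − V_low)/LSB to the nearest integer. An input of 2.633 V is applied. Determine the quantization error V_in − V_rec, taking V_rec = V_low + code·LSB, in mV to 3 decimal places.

LSB = 5/2^9 = 9.766 mV.
(2.633 − 0)/0.00976562 = 269.6192; round gives code 270.
Code 270 maps back to 0 + 270×0.00976562 V = 2.6367188 V.
V_in − V_rec = -0.00371875 V = -3.719 mV.

-3.719 mV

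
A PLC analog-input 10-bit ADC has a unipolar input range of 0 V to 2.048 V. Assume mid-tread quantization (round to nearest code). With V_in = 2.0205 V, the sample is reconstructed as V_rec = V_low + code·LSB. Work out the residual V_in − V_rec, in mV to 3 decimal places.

Step size: 2.048 V ÷ 2^10 = 2.000 mV.
Scaled input = 1010.2500 LSBs, so code = 1010.
V_rec = 0 + 1010·0.002 = 2.02 V.
V_in − V_rec = 0.0005 V = 0.500 mV.

0.500 mV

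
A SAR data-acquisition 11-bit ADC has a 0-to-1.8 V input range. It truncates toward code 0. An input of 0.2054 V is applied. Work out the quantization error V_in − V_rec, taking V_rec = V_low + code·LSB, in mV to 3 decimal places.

LSB = 1.8/2^11 = 0.879 mV.
(V_in − V_low)/LSB = (0.2054 − 0)/0.000878906 = 233.6996 → code 233 (floor).
V_rec = 0 + 233·0.000878906 = 0.20478516 V.
Error = 0.2054 − 0.20478516 = 0.000614844 V = 0.615 mV.

0.615 mV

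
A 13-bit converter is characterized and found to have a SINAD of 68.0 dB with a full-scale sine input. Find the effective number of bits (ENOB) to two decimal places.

ENOB = (SINAD − 1.76) / 6.02 = (68.0 − 1.76)/6.02 = 11.003.

11.00 bits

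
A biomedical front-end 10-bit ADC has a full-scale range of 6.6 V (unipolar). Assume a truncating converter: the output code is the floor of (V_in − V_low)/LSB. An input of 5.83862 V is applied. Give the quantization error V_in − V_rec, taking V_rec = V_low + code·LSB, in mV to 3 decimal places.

5.612 mV

LSB = 6.6/2^10 = 6.445 mV.
Scaled input = 905.8707 LSBs, so code = 905.
V_rec = 0 + 905·0.00644531 = 5.8330078 V.
V_in − V_rec = 0.00561219 V = 5.612 mV.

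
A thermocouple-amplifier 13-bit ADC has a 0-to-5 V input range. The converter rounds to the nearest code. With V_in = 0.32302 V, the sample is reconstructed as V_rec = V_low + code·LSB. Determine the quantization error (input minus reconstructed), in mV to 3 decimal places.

One LSB is 5 V / 8192 = 0.610 mV.
(V_in − V_low)/LSB = (0.32302 − 0)/0.000610352 = 529.2360 → code 529 (round).
Code 529 maps back to 0 + 529×0.000610352 V = 0.32287598 V.
V_in − V_rec = 0.000144023 V = 0.144 mV.

0.144 mV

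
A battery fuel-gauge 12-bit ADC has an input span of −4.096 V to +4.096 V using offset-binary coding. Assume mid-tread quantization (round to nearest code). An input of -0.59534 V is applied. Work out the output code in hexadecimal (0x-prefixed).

code 0x6D6 (decimal 1750)

With 4096 levels over 8.192 V, one step is 2.000 mV.
(-0.59534 − (−4.096)) / 0.002 = 1750.330 LSBs.
Round → code 1750.
In hexadecimal (0x-prefixed): 0x6D6.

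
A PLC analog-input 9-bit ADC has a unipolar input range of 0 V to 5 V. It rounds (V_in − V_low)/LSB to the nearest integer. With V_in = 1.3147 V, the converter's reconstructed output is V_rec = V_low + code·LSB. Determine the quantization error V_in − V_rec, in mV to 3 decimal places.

LSB = 5/2^9 = 9.766 mV.
(1.3147 − 0)/0.00976562 = 134.6253; round gives code 135.
V_rec = 0 + 135·0.00976562 = 1.3183594 V.
Difference: -0.00365937 V → -3.659 mV.

-3.659 mV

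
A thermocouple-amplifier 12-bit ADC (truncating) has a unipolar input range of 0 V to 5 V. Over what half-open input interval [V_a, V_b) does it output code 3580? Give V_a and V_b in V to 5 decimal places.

[4.37012 V, 4.37134 V)

LSB = 5/2^12 = 1.221 mV.
V_a = V_low + 3580·LSB = 4.37012 V; V_b = V_low + 3581·LSB = 4.37134 V.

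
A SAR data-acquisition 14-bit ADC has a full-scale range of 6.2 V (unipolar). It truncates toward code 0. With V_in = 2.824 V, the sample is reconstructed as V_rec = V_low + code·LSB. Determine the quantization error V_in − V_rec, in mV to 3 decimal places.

0.245 mV

One LSB is 6.2 V / 16384 = 378.42 µV.
(V_in − V_low)/LSB = (2.824 − 0)/0.000378418 = 7462.6477 → code 7462 (floor).
V_rec = 0 + 7462·0.000378418 = 2.8237549 V.
V_in − V_rec = 0.000245117 V = 0.245 mV.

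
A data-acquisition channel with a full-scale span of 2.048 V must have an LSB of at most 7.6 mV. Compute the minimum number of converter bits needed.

Number of steps required ≥ 2.048 V / 7.6 mV = 269.47.
Need 2^N ≥ 269.47; 2^8 = 256, 2^9 = 512.
Minimum N = 9.

9 bits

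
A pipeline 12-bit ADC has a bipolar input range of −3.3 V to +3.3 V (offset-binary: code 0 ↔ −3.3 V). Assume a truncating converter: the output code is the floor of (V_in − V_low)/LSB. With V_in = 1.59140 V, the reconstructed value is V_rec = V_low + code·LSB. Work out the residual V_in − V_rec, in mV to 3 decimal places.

1.019 mV

Step size: 6.6 V ÷ 2^12 = 1.611 mV.
(V_in − V_low)/LSB = (1.59140 − (−3.3))/0.00161133 = 3035.6325 → code 3035 (floor).
Reconstructed: 1.5903809 V.
V_in − V_rec = 0.00101914 V = 1.019 mV.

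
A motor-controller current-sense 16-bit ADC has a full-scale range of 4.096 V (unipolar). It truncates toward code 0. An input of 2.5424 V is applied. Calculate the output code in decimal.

code 40678

Full-scale span = 4.096 V; LSB = 4.096/2^16 = 62.50 µV.
(V_in − V_low)/LSB = (2.5424 − 0) / 6.25e-05 = 40678.400.
⌊·⌋(40678.400) = 40678.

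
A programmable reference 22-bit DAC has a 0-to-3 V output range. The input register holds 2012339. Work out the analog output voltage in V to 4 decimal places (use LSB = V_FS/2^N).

1.4393 V

LSB = 3 V / 2^22 = 0.72 µV.
V_out = 0 + 2012339 × 7.15256e-07 V = 1.43934 V.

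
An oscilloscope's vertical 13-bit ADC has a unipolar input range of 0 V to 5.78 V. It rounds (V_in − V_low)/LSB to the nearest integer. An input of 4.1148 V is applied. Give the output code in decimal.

LSB = 5.78 V / 8192 = 0.706 mV.
(V_in − V_low)/LSB = (4.1148 − 0) / 0.000705566 = 5831.910.
So the output code is 5832.

code 5832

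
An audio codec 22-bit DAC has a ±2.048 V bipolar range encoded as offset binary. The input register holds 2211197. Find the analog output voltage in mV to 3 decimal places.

111.372 mV

LSB = 4.096 V / 2^22 = 0.98 µV.
V_out = (−2.048) + 2211197 × 9.76563e-07 V = 0.111372 V.
= 111.372 mV.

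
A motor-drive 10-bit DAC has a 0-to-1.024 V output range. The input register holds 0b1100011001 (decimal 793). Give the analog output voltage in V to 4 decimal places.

0.7930 V

LSB = 1.024 V / 2^10 = 1.000 mV.
Code 0b1100011001 = 793 decimal.
V_out = 0 + 793 × 0.001 V = 0.793 V.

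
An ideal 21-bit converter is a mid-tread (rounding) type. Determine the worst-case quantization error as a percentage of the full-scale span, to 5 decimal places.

Rounding → worst-case error = ½ LSB = V_FS/2^22, so 100/4194304 = 2.38419e-05 % of full scale.

0.00002 %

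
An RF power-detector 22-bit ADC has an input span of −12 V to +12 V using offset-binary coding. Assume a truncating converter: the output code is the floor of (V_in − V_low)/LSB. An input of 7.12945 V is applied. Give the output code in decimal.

code 3343113

With 4194304 levels over 24 V, one step is 5.72 µV.
(V_in − V_low)/LSB = (7.12945 − (−12)) / 5.72205e-06 = 3343113.694.
⌊·⌋(3343113.694) = 3343113.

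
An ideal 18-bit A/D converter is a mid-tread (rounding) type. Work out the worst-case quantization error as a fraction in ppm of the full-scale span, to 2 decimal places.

1.91 ppm

Rounding → worst-case error = ½ LSB = V_FS/2^19, so 1e+06/524288 = 1.90735 ppm of full scale.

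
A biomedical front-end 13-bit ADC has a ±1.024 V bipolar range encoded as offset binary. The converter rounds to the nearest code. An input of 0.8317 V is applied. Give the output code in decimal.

LSB = 2.048 V / 8192 = 250.00 µV.
Input sits at 7422.800 steps above V_low.
So the output code is 7423.

code 7423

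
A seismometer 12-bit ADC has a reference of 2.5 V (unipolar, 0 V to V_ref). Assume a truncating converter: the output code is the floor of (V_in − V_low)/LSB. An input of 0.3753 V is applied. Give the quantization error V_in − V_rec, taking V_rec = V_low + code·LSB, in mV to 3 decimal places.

LSB = 2.5/2^12 = 0.610 mV.
Scaled input = 614.8915 LSBs, so code = 614.
Reconstructed: 0.37475586 V.
V_in − V_rec = 0.000544141 V = 0.544 mV.

0.544 mV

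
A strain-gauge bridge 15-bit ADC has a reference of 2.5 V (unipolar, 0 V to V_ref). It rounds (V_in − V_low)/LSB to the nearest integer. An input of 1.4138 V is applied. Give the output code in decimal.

Full-scale span = 2.5 V; LSB = 2.5/2^15 = 76.29 µV.
Input sits at 18530.959 steps above V_low.
So the output code is 18531.

code 18531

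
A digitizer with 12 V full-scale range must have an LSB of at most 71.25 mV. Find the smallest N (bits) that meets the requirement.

Number of steps required ≥ 12 V / 71.25 mV = 168.42.
Need 2^N ≥ 168.42; 2^7 = 128, 2^8 = 256.
Minimum N = 8.

8 bits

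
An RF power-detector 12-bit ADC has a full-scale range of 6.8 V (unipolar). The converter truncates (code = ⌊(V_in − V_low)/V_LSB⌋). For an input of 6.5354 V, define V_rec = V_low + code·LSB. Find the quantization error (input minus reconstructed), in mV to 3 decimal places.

LSB = 6.8/2^12 = 1.660 mV.
(6.5354 − 0)/0.00166016 = 3936.6174; ⌊·⌋ gives code 3936.
Code 3936 maps back to 0 + 3936×0.00166016 V = 6.534375 V.
Error = 6.5354 − 6.534375 = 0.001025 V = 1.025 mV.

1.025 mV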